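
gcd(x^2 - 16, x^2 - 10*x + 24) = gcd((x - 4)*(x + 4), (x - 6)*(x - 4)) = x - 4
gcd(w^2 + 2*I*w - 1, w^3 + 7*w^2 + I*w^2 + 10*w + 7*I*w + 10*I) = w + I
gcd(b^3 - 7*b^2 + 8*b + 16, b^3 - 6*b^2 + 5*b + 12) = b^2 - 3*b - 4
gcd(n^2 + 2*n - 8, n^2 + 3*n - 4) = n + 4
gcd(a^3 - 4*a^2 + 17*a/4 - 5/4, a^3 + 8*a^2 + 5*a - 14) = a - 1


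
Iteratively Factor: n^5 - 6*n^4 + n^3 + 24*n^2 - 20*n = (n + 2)*(n^4 - 8*n^3 + 17*n^2 - 10*n) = n*(n + 2)*(n^3 - 8*n^2 + 17*n - 10) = n*(n - 1)*(n + 2)*(n^2 - 7*n + 10) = n*(n - 2)*(n - 1)*(n + 2)*(n - 5)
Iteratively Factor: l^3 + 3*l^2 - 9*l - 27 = (l + 3)*(l^2 - 9) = (l + 3)^2*(l - 3)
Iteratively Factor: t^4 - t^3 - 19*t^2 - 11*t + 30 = (t - 1)*(t^3 - 19*t - 30) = (t - 1)*(t + 2)*(t^2 - 2*t - 15) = (t - 1)*(t + 2)*(t + 3)*(t - 5)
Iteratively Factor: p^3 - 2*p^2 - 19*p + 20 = (p - 5)*(p^2 + 3*p - 4) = (p - 5)*(p + 4)*(p - 1)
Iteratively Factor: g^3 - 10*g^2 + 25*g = (g - 5)*(g^2 - 5*g) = g*(g - 5)*(g - 5)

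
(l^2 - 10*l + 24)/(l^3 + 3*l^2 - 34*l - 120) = (l - 4)/(l^2 + 9*l + 20)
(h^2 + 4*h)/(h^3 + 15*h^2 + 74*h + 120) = h/(h^2 + 11*h + 30)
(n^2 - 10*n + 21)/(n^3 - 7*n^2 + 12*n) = (n - 7)/(n*(n - 4))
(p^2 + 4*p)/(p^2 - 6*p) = (p + 4)/(p - 6)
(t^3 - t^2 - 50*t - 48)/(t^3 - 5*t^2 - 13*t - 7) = (t^2 - 2*t - 48)/(t^2 - 6*t - 7)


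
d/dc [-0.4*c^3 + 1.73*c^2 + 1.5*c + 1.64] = -1.2*c^2 + 3.46*c + 1.5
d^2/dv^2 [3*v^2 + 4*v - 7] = 6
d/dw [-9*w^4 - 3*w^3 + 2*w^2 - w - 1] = -36*w^3 - 9*w^2 + 4*w - 1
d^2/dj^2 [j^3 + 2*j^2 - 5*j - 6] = 6*j + 4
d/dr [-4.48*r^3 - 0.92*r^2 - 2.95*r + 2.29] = -13.44*r^2 - 1.84*r - 2.95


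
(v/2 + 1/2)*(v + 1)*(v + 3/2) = v^3/2 + 7*v^2/4 + 2*v + 3/4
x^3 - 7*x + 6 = (x - 2)*(x - 1)*(x + 3)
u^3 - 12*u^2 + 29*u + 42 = (u - 7)*(u - 6)*(u + 1)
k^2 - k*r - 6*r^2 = (k - 3*r)*(k + 2*r)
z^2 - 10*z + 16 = (z - 8)*(z - 2)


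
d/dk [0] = 0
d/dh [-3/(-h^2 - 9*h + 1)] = 3*(-2*h - 9)/(h^2 + 9*h - 1)^2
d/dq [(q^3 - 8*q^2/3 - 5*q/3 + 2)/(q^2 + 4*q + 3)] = (q^2 + 6*q - 13)/(q^2 + 6*q + 9)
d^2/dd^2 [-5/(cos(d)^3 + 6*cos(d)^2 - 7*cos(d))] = 5*((25*cos(d) - 48*cos(2*d) - 9*cos(3*d))*(cos(d)^2 + 6*cos(d) - 7)*cos(d)/4 - 2*(3*cos(d)^2 + 12*cos(d) - 7)^2*sin(d)^2)/((cos(d)^2 + 6*cos(d) - 7)^3*cos(d)^3)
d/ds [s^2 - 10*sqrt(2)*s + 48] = 2*s - 10*sqrt(2)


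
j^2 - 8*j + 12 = (j - 6)*(j - 2)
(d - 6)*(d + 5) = d^2 - d - 30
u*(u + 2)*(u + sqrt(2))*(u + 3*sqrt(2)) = u^4 + 2*u^3 + 4*sqrt(2)*u^3 + 6*u^2 + 8*sqrt(2)*u^2 + 12*u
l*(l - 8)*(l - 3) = l^3 - 11*l^2 + 24*l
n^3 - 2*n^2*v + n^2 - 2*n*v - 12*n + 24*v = (n - 3)*(n + 4)*(n - 2*v)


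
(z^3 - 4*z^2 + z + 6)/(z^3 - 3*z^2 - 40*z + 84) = (z^2 - 2*z - 3)/(z^2 - z - 42)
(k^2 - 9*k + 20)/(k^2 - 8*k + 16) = (k - 5)/(k - 4)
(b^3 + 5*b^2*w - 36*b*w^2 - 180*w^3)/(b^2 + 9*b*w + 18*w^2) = (b^2 - b*w - 30*w^2)/(b + 3*w)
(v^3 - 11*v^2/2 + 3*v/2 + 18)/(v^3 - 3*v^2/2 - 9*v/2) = (v - 4)/v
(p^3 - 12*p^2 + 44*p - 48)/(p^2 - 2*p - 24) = (p^2 - 6*p + 8)/(p + 4)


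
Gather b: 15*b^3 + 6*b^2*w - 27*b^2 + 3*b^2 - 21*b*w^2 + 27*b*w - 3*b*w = 15*b^3 + b^2*(6*w - 24) + b*(-21*w^2 + 24*w)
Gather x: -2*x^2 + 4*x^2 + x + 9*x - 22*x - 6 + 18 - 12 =2*x^2 - 12*x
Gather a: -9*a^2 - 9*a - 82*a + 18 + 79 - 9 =-9*a^2 - 91*a + 88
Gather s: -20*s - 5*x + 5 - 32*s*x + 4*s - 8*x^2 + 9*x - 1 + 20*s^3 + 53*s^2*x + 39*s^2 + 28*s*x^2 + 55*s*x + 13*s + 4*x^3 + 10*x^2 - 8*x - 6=20*s^3 + s^2*(53*x + 39) + s*(28*x^2 + 23*x - 3) + 4*x^3 + 2*x^2 - 4*x - 2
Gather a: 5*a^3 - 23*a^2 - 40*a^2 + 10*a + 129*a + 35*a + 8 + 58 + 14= 5*a^3 - 63*a^2 + 174*a + 80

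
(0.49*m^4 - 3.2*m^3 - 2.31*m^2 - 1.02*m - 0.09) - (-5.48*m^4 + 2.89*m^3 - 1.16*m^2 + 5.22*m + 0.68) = 5.97*m^4 - 6.09*m^3 - 1.15*m^2 - 6.24*m - 0.77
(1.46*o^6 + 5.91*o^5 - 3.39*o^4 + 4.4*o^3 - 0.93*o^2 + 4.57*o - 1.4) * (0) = 0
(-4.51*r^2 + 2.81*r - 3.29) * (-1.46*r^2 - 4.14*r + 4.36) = 6.5846*r^4 + 14.5688*r^3 - 26.4936*r^2 + 25.8722*r - 14.3444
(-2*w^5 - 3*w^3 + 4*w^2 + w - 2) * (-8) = 16*w^5 + 24*w^3 - 32*w^2 - 8*w + 16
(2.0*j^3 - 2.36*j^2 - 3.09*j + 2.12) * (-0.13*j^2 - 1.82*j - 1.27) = -0.26*j^5 - 3.3332*j^4 + 2.1569*j^3 + 8.3454*j^2 + 0.0658999999999992*j - 2.6924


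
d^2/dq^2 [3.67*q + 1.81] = 0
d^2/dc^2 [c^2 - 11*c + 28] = 2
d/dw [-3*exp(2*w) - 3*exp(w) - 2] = (-6*exp(w) - 3)*exp(w)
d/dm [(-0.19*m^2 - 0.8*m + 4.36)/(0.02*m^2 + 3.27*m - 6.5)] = (-0.6053*m^2 + 2.2956*m - 9.0572)/(0.0004*m^4 + 0.1308*m^3 + 10.4329*m^2 - 42.51*m + 42.25)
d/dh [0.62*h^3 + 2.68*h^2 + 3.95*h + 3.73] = 1.86*h^2 + 5.36*h + 3.95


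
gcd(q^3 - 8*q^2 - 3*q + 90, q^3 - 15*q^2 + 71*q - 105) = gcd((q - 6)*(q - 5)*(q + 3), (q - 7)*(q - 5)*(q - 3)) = q - 5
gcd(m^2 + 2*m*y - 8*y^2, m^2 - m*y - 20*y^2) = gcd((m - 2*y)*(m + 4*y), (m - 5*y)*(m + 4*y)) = m + 4*y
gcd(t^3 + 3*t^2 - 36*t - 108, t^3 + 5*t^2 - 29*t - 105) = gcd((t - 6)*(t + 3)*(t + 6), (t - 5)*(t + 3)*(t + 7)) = t + 3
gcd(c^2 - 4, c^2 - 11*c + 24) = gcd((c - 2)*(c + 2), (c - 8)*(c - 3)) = 1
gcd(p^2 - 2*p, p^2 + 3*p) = p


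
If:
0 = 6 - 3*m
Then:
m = 2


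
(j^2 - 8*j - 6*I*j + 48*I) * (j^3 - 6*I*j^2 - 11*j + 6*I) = j^5 - 8*j^4 - 12*I*j^4 - 47*j^3 + 96*I*j^3 + 376*j^2 + 72*I*j^2 + 36*j - 576*I*j - 288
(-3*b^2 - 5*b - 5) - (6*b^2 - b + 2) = -9*b^2 - 4*b - 7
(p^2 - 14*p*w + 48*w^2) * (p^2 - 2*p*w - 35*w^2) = p^4 - 16*p^3*w + 41*p^2*w^2 + 394*p*w^3 - 1680*w^4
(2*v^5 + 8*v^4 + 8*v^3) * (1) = 2*v^5 + 8*v^4 + 8*v^3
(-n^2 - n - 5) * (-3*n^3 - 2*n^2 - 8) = 3*n^5 + 5*n^4 + 17*n^3 + 18*n^2 + 8*n + 40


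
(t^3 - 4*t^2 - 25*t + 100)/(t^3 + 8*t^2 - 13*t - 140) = (t - 5)/(t + 7)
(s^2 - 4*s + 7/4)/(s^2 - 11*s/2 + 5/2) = (s - 7/2)/(s - 5)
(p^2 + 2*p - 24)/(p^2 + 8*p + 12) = (p - 4)/(p + 2)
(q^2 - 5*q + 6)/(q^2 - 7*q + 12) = (q - 2)/(q - 4)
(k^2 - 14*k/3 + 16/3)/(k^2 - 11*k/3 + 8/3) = (k - 2)/(k - 1)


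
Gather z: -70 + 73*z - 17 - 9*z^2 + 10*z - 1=-9*z^2 + 83*z - 88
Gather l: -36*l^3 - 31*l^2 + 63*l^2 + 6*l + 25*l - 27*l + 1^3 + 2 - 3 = -36*l^3 + 32*l^2 + 4*l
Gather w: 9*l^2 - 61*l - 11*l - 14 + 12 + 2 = 9*l^2 - 72*l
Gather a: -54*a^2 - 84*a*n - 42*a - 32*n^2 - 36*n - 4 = -54*a^2 + a*(-84*n - 42) - 32*n^2 - 36*n - 4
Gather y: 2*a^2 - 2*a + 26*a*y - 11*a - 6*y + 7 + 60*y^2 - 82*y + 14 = 2*a^2 - 13*a + 60*y^2 + y*(26*a - 88) + 21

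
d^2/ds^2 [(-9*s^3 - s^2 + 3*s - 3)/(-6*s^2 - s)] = 6*(-35*s^3 + 108*s^2 + 18*s + 1)/(s^3*(216*s^3 + 108*s^2 + 18*s + 1))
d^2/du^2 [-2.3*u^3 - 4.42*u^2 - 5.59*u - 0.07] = -13.8*u - 8.84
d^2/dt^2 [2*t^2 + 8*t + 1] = 4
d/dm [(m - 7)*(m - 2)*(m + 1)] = 3*m^2 - 16*m + 5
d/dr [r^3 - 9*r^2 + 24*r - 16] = 3*r^2 - 18*r + 24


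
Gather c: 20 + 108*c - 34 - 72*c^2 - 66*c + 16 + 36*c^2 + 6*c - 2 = -36*c^2 + 48*c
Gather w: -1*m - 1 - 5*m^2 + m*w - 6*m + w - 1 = -5*m^2 - 7*m + w*(m + 1) - 2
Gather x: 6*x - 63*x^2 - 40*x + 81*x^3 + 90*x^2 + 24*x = 81*x^3 + 27*x^2 - 10*x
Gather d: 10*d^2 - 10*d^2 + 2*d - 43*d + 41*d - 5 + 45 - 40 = 0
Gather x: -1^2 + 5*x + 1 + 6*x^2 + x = 6*x^2 + 6*x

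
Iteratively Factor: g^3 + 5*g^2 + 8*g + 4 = (g + 1)*(g^2 + 4*g + 4) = (g + 1)*(g + 2)*(g + 2)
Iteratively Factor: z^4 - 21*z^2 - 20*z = (z)*(z^3 - 21*z - 20) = z*(z + 4)*(z^2 - 4*z - 5) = z*(z - 5)*(z + 4)*(z + 1)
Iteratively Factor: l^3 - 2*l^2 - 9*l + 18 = (l - 3)*(l^2 + l - 6) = (l - 3)*(l + 3)*(l - 2)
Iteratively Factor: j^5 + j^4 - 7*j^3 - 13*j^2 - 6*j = (j + 2)*(j^4 - j^3 - 5*j^2 - 3*j) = (j - 3)*(j + 2)*(j^3 + 2*j^2 + j) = j*(j - 3)*(j + 2)*(j^2 + 2*j + 1) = j*(j - 3)*(j + 1)*(j + 2)*(j + 1)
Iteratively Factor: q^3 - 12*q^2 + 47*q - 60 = (q - 5)*(q^2 - 7*q + 12) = (q - 5)*(q - 4)*(q - 3)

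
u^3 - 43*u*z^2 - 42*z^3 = (u - 7*z)*(u + z)*(u + 6*z)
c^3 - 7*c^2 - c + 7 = (c - 7)*(c - 1)*(c + 1)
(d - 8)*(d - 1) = d^2 - 9*d + 8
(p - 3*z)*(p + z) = p^2 - 2*p*z - 3*z^2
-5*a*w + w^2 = w*(-5*a + w)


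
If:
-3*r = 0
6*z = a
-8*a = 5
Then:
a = -5/8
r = 0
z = -5/48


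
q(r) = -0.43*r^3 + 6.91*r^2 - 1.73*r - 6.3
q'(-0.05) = -2.42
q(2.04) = 15.28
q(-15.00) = 3025.65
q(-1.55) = 14.58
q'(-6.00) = -131.09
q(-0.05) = -6.20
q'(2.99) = 28.06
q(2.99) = 38.81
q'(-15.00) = -499.28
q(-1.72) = 19.31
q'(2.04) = 21.09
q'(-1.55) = -26.25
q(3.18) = 44.25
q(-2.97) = 71.06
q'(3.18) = 29.17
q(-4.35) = 167.37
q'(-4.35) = -86.26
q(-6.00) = 345.72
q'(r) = -1.29*r^2 + 13.82*r - 1.73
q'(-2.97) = -54.15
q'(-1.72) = -29.32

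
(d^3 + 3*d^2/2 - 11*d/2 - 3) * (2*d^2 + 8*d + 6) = 2*d^5 + 11*d^4 + 7*d^3 - 41*d^2 - 57*d - 18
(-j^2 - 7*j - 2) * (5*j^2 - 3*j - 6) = -5*j^4 - 32*j^3 + 17*j^2 + 48*j + 12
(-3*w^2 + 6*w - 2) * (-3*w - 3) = 9*w^3 - 9*w^2 - 12*w + 6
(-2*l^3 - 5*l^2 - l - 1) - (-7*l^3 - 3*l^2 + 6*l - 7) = 5*l^3 - 2*l^2 - 7*l + 6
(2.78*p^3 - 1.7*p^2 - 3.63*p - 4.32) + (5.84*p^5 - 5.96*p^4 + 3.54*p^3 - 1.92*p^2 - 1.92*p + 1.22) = 5.84*p^5 - 5.96*p^4 + 6.32*p^3 - 3.62*p^2 - 5.55*p - 3.1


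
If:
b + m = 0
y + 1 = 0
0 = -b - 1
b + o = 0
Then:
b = -1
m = 1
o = 1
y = -1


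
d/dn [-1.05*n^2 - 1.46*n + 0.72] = -2.1*n - 1.46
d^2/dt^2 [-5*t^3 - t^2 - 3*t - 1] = -30*t - 2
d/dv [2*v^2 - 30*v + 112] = 4*v - 30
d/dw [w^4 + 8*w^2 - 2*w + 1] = 4*w^3 + 16*w - 2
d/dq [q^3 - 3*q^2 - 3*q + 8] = 3*q^2 - 6*q - 3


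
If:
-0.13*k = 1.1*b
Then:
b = -0.118181818181818*k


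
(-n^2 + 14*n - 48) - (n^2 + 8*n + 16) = -2*n^2 + 6*n - 64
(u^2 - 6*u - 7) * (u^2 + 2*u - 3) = u^4 - 4*u^3 - 22*u^2 + 4*u + 21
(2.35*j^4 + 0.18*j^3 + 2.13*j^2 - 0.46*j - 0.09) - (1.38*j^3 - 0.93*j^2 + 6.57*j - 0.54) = 2.35*j^4 - 1.2*j^3 + 3.06*j^2 - 7.03*j + 0.45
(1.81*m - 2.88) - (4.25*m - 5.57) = 2.69 - 2.44*m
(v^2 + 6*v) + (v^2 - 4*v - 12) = 2*v^2 + 2*v - 12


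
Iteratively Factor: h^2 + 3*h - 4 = (h + 4)*(h - 1)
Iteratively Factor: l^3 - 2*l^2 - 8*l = (l + 2)*(l^2 - 4*l) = l*(l + 2)*(l - 4)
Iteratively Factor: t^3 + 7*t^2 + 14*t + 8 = (t + 4)*(t^2 + 3*t + 2) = (t + 1)*(t + 4)*(t + 2)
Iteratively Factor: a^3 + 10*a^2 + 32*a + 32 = (a + 2)*(a^2 + 8*a + 16) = (a + 2)*(a + 4)*(a + 4)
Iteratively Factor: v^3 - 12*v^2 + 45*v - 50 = (v - 2)*(v^2 - 10*v + 25) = (v - 5)*(v - 2)*(v - 5)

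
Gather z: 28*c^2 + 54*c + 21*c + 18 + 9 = 28*c^2 + 75*c + 27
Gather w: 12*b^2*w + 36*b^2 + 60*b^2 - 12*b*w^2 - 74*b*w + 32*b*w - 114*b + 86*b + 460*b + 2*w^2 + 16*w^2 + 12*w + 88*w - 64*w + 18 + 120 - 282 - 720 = 96*b^2 + 432*b + w^2*(18 - 12*b) + w*(12*b^2 - 42*b + 36) - 864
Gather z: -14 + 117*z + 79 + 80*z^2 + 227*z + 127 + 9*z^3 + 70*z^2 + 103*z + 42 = 9*z^3 + 150*z^2 + 447*z + 234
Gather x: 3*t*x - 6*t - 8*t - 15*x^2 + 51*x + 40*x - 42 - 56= -14*t - 15*x^2 + x*(3*t + 91) - 98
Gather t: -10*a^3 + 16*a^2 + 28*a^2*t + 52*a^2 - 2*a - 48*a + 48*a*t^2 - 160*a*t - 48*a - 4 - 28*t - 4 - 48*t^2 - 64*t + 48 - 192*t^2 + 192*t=-10*a^3 + 68*a^2 - 98*a + t^2*(48*a - 240) + t*(28*a^2 - 160*a + 100) + 40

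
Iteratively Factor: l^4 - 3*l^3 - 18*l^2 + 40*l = (l + 4)*(l^3 - 7*l^2 + 10*l) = (l - 2)*(l + 4)*(l^2 - 5*l) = (l - 5)*(l - 2)*(l + 4)*(l)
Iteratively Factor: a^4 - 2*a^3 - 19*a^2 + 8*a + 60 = (a - 5)*(a^3 + 3*a^2 - 4*a - 12) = (a - 5)*(a + 2)*(a^2 + a - 6) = (a - 5)*(a - 2)*(a + 2)*(a + 3)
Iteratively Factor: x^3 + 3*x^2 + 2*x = (x)*(x^2 + 3*x + 2) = x*(x + 1)*(x + 2)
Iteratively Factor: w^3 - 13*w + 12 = (w - 3)*(w^2 + 3*w - 4) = (w - 3)*(w - 1)*(w + 4)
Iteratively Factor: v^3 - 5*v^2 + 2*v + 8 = (v - 2)*(v^2 - 3*v - 4) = (v - 4)*(v - 2)*(v + 1)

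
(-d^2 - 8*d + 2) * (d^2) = -d^4 - 8*d^3 + 2*d^2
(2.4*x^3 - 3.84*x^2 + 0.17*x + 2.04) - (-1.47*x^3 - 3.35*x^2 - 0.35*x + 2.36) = 3.87*x^3 - 0.49*x^2 + 0.52*x - 0.32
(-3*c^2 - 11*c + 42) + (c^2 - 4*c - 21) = -2*c^2 - 15*c + 21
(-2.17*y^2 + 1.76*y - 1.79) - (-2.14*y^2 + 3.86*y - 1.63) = -0.0299999999999998*y^2 - 2.1*y - 0.16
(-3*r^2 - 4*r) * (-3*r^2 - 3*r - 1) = 9*r^4 + 21*r^3 + 15*r^2 + 4*r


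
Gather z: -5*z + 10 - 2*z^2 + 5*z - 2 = 8 - 2*z^2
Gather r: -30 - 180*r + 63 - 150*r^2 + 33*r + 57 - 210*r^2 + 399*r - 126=-360*r^2 + 252*r - 36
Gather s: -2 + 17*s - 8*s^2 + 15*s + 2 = -8*s^2 + 32*s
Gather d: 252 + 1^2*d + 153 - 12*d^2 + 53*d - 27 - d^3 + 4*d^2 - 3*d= -d^3 - 8*d^2 + 51*d + 378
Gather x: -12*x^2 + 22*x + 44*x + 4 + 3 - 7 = -12*x^2 + 66*x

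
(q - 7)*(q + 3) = q^2 - 4*q - 21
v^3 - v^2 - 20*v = v*(v - 5)*(v + 4)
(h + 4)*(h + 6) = h^2 + 10*h + 24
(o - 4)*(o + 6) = o^2 + 2*o - 24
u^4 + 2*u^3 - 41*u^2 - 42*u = u*(u - 6)*(u + 1)*(u + 7)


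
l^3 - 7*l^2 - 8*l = l*(l - 8)*(l + 1)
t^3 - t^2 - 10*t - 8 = (t - 4)*(t + 1)*(t + 2)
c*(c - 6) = c^2 - 6*c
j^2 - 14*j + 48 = (j - 8)*(j - 6)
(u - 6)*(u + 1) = u^2 - 5*u - 6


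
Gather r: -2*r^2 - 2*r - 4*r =-2*r^2 - 6*r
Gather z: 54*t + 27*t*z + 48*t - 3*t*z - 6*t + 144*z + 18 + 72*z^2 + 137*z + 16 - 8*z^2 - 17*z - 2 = 96*t + 64*z^2 + z*(24*t + 264) + 32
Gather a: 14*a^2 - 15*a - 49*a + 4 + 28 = 14*a^2 - 64*a + 32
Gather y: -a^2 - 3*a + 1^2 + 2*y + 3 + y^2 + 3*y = -a^2 - 3*a + y^2 + 5*y + 4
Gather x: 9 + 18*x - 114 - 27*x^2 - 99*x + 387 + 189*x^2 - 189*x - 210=162*x^2 - 270*x + 72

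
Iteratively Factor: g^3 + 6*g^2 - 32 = (g - 2)*(g^2 + 8*g + 16) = (g - 2)*(g + 4)*(g + 4)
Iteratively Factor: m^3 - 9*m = (m + 3)*(m^2 - 3*m) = (m - 3)*(m + 3)*(m)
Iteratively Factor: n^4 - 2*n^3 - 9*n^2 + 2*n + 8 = (n - 4)*(n^3 + 2*n^2 - n - 2) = (n - 4)*(n + 1)*(n^2 + n - 2) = (n - 4)*(n + 1)*(n + 2)*(n - 1)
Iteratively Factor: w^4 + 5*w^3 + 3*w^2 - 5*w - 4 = (w + 1)*(w^3 + 4*w^2 - w - 4) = (w + 1)*(w + 4)*(w^2 - 1) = (w - 1)*(w + 1)*(w + 4)*(w + 1)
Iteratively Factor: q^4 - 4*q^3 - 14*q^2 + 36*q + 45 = (q + 1)*(q^3 - 5*q^2 - 9*q + 45) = (q + 1)*(q + 3)*(q^2 - 8*q + 15) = (q - 5)*(q + 1)*(q + 3)*(q - 3)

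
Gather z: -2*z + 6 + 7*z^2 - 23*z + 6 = 7*z^2 - 25*z + 12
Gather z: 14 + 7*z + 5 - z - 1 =6*z + 18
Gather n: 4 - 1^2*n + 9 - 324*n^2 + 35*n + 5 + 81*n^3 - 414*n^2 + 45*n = 81*n^3 - 738*n^2 + 79*n + 18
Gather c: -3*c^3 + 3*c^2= -3*c^3 + 3*c^2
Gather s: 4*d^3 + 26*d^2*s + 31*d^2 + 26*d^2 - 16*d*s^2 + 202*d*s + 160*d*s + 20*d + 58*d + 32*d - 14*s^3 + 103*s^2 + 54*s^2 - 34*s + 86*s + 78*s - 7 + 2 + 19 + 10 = 4*d^3 + 57*d^2 + 110*d - 14*s^3 + s^2*(157 - 16*d) + s*(26*d^2 + 362*d + 130) + 24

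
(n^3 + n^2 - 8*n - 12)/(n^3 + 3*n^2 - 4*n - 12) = (n^2 - n - 6)/(n^2 + n - 6)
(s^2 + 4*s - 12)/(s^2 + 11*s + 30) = (s - 2)/(s + 5)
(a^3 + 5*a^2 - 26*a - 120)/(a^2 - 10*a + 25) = (a^2 + 10*a + 24)/(a - 5)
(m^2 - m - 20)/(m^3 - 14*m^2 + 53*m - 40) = (m + 4)/(m^2 - 9*m + 8)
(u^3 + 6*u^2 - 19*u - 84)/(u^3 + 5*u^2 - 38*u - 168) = (u^2 - u - 12)/(u^2 - 2*u - 24)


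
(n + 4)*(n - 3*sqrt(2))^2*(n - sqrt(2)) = n^4 - 7*sqrt(2)*n^3 + 4*n^3 - 28*sqrt(2)*n^2 + 30*n^2 - 18*sqrt(2)*n + 120*n - 72*sqrt(2)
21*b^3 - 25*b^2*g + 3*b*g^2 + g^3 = (-3*b + g)*(-b + g)*(7*b + g)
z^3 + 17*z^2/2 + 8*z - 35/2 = (z - 1)*(z + 5/2)*(z + 7)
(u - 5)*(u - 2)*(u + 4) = u^3 - 3*u^2 - 18*u + 40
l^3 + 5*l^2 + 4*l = l*(l + 1)*(l + 4)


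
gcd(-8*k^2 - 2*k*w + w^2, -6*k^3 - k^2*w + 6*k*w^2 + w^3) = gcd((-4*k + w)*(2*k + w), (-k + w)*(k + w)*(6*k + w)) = 1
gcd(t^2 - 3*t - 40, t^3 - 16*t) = 1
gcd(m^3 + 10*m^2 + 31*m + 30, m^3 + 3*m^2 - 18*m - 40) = m^2 + 7*m + 10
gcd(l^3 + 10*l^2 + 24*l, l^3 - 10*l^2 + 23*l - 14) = 1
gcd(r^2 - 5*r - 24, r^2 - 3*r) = 1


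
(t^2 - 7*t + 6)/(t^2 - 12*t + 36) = (t - 1)/(t - 6)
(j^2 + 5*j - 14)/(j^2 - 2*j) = (j + 7)/j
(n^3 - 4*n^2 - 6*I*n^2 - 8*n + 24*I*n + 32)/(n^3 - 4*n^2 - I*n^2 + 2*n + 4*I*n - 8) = (n - 4*I)/(n + I)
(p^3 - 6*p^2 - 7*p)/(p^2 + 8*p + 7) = p*(p - 7)/(p + 7)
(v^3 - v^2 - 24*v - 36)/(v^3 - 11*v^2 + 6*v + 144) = (v + 2)/(v - 8)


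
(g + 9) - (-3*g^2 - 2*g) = 3*g^2 + 3*g + 9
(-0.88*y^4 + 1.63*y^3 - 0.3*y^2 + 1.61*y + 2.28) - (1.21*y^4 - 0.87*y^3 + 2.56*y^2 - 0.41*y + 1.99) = -2.09*y^4 + 2.5*y^3 - 2.86*y^2 + 2.02*y + 0.29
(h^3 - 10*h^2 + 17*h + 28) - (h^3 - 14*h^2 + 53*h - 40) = 4*h^2 - 36*h + 68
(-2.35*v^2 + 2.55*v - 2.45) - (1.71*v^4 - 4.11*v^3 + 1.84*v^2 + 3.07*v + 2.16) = -1.71*v^4 + 4.11*v^3 - 4.19*v^2 - 0.52*v - 4.61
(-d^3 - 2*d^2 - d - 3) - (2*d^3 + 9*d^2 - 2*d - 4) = -3*d^3 - 11*d^2 + d + 1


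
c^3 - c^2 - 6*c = c*(c - 3)*(c + 2)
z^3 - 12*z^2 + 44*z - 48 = (z - 6)*(z - 4)*(z - 2)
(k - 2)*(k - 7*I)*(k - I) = k^3 - 2*k^2 - 8*I*k^2 - 7*k + 16*I*k + 14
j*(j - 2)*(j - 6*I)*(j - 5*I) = j^4 - 2*j^3 - 11*I*j^3 - 30*j^2 + 22*I*j^2 + 60*j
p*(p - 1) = p^2 - p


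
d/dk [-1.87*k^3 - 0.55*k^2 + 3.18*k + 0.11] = -5.61*k^2 - 1.1*k + 3.18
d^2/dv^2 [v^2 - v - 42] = 2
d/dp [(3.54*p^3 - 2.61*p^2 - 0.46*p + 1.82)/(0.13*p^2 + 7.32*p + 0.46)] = (0.4602*p^4 + 51.8256*p^3 - 14.1602*p^2 - 2.8744*p - 13.534)/(0.0169*p^4 + 1.9032*p^3 + 53.702*p^2 + 6.7344*p + 0.2116)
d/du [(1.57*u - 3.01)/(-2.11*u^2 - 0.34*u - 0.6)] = (3.3127*u^2 - 12.7022*u - 1.9654)/(4.4521*u^4 + 1.4348*u^3 + 2.6476*u^2 + 0.408*u + 0.36)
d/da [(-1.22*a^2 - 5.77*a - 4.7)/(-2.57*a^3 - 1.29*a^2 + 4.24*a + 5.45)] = (-3.1354*a^4 - 29.6578*a^3 - 48.8531*a^2 - 25.424*a - 11.5185)/(6.6049*a^6 + 6.6306*a^5 - 20.1295*a^4 - 38.9522*a^3 + 3.9166*a^2 + 46.216*a + 29.7025)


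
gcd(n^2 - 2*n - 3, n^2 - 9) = n - 3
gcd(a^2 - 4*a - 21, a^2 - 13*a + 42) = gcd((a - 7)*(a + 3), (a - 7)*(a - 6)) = a - 7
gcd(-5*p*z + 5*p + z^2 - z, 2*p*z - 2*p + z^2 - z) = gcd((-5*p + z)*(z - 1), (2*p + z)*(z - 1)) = z - 1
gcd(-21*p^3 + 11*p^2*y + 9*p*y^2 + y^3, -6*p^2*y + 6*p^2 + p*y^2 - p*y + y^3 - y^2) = 3*p + y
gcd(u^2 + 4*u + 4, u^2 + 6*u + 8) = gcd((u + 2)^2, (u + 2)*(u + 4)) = u + 2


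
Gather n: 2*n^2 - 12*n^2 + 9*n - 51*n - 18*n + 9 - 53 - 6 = -10*n^2 - 60*n - 50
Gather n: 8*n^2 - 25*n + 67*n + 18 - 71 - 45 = 8*n^2 + 42*n - 98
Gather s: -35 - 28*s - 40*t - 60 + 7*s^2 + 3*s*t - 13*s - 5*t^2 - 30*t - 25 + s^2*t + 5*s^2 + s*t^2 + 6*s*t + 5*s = s^2*(t + 12) + s*(t^2 + 9*t - 36) - 5*t^2 - 70*t - 120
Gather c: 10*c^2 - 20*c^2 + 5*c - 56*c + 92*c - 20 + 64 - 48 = -10*c^2 + 41*c - 4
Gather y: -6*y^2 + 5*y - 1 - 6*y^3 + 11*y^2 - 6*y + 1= -6*y^3 + 5*y^2 - y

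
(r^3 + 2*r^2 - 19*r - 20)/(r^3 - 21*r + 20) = (r + 1)/(r - 1)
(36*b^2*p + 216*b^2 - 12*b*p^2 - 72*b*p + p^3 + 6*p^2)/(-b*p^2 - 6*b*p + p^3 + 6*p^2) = (36*b^2 - 12*b*p + p^2)/(p*(-b + p))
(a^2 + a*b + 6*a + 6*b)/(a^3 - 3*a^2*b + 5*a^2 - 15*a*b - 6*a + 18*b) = (a + b)/(a^2 - 3*a*b - a + 3*b)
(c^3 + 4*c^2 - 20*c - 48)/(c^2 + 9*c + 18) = (c^2 - 2*c - 8)/(c + 3)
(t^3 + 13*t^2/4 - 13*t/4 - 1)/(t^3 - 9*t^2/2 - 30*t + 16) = (4*t^2 - 3*t - 1)/(2*(2*t^2 - 17*t + 8))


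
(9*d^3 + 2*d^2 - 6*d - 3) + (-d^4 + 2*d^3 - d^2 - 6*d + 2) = -d^4 + 11*d^3 + d^2 - 12*d - 1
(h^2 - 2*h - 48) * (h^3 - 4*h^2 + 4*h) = h^5 - 6*h^4 - 36*h^3 + 184*h^2 - 192*h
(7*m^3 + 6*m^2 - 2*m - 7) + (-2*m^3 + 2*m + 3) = 5*m^3 + 6*m^2 - 4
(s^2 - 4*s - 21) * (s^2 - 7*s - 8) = s^4 - 11*s^3 - s^2 + 179*s + 168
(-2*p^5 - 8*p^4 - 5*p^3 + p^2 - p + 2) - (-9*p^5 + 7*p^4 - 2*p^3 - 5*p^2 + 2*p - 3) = 7*p^5 - 15*p^4 - 3*p^3 + 6*p^2 - 3*p + 5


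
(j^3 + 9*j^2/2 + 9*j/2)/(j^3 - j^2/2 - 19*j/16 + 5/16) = 8*j*(2*j^2 + 9*j + 9)/(16*j^3 - 8*j^2 - 19*j + 5)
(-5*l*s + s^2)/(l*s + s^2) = (-5*l + s)/(l + s)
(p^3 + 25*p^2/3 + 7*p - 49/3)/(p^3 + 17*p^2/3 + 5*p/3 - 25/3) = (3*p^2 + 28*p + 49)/(3*p^2 + 20*p + 25)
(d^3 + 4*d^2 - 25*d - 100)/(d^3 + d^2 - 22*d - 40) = (d + 5)/(d + 2)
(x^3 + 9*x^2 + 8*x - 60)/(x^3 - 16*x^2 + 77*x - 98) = (x^2 + 11*x + 30)/(x^2 - 14*x + 49)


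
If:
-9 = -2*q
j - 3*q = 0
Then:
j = 27/2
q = 9/2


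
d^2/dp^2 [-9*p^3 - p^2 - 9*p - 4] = -54*p - 2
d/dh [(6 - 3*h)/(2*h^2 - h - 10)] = 3*(-2*h^2 + h + (h - 2)*(4*h - 1) + 10)/(-2*h^2 + h + 10)^2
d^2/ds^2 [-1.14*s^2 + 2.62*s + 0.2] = -2.28000000000000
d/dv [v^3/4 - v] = 3*v^2/4 - 1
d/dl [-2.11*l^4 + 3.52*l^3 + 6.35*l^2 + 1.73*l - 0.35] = -8.44*l^3 + 10.56*l^2 + 12.7*l + 1.73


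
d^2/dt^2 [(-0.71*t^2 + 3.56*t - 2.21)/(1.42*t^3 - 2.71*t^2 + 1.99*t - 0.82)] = (-2.863288*t^6 + 43.070304*t^5 - 123.634572*t^4 + 149.010594*t^3 - 75.643134*t^2 + 8.60371800000001*t + 2.98209)/(2.863288*t^9 - 16.393332*t^8 + 43.323774*t^7 - 70.810363*t^6 + 79.647447*t^5 - 64.165035*t^4 + 37.278091*t^3 - 15.208458*t^2 + 4.014228*t - 0.551368)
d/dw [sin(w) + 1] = cos(w)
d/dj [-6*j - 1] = -6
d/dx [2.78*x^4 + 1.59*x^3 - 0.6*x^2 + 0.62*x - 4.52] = 11.12*x^3 + 4.77*x^2 - 1.2*x + 0.62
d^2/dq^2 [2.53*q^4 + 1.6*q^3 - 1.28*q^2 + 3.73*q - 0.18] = 30.36*q^2 + 9.6*q - 2.56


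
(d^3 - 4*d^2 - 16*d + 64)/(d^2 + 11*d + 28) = (d^2 - 8*d + 16)/(d + 7)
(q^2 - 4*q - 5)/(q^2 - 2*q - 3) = (q - 5)/(q - 3)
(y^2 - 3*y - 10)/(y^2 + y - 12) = (y^2 - 3*y - 10)/(y^2 + y - 12)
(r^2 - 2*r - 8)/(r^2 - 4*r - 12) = (r - 4)/(r - 6)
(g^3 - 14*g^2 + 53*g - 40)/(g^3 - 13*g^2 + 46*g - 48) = (g^2 - 6*g + 5)/(g^2 - 5*g + 6)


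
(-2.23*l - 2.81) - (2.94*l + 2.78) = -5.17*l - 5.59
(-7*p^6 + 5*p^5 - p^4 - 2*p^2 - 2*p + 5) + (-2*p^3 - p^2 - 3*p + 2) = -7*p^6 + 5*p^5 - p^4 - 2*p^3 - 3*p^2 - 5*p + 7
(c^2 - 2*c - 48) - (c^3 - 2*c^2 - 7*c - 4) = -c^3 + 3*c^2 + 5*c - 44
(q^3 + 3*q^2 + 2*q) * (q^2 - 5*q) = q^5 - 2*q^4 - 13*q^3 - 10*q^2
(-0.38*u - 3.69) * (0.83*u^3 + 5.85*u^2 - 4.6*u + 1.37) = -0.3154*u^4 - 5.2857*u^3 - 19.8385*u^2 + 16.4534*u - 5.0553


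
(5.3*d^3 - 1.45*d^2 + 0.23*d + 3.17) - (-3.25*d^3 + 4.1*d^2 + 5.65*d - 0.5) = 8.55*d^3 - 5.55*d^2 - 5.42*d + 3.67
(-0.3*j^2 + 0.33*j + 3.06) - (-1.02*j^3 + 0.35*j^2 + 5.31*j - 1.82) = 1.02*j^3 - 0.65*j^2 - 4.98*j + 4.88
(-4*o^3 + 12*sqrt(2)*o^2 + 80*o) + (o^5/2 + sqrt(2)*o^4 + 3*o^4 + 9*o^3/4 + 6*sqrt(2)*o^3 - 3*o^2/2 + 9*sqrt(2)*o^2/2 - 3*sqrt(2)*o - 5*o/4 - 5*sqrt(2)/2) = o^5/2 + sqrt(2)*o^4 + 3*o^4 - 7*o^3/4 + 6*sqrt(2)*o^3 - 3*o^2/2 + 33*sqrt(2)*o^2/2 - 3*sqrt(2)*o + 315*o/4 - 5*sqrt(2)/2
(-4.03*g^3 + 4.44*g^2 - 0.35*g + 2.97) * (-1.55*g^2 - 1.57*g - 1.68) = 6.2465*g^5 - 0.5549*g^4 + 0.3421*g^3 - 11.5132*g^2 - 4.0749*g - 4.9896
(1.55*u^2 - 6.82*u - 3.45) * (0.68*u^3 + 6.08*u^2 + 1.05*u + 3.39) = 1.054*u^5 + 4.7864*u^4 - 42.1841*u^3 - 22.8825*u^2 - 26.7423*u - 11.6955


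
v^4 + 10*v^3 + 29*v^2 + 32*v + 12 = (v + 1)^2*(v + 2)*(v + 6)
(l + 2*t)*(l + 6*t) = l^2 + 8*l*t + 12*t^2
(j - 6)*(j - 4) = j^2 - 10*j + 24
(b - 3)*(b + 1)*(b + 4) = b^3 + 2*b^2 - 11*b - 12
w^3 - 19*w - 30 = (w - 5)*(w + 2)*(w + 3)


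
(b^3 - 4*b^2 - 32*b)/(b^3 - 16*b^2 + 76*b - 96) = b*(b + 4)/(b^2 - 8*b + 12)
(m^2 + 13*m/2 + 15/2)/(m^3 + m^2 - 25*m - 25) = (m + 3/2)/(m^2 - 4*m - 5)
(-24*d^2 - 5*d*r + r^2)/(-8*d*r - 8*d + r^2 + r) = (3*d + r)/(r + 1)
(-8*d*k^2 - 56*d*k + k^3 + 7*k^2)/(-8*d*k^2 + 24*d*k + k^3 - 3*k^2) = (k + 7)/(k - 3)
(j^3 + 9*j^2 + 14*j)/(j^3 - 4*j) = (j + 7)/(j - 2)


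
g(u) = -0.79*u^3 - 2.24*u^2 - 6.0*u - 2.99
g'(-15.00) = -472.05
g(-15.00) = 2249.26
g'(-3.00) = -13.89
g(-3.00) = 16.18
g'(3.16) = -43.82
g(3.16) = -69.25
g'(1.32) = -16.04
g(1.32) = -16.63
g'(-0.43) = -4.51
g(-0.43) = -0.76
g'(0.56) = -9.25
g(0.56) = -7.19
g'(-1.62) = -4.96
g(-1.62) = 4.21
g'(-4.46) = -33.16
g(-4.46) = 49.30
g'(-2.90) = -12.94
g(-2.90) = 14.84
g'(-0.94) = -3.88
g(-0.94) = 1.33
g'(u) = -2.37*u^2 - 4.48*u - 6.0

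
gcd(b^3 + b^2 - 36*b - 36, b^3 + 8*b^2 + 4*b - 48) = b + 6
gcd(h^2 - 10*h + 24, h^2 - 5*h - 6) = h - 6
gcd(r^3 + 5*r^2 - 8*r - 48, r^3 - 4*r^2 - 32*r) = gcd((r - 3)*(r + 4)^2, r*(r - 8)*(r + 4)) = r + 4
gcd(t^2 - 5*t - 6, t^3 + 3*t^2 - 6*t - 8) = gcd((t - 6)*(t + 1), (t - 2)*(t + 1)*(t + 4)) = t + 1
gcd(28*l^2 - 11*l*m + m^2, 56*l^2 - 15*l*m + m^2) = 7*l - m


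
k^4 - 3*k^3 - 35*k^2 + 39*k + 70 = (k - 7)*(k - 2)*(k + 1)*(k + 5)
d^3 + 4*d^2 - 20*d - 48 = (d - 4)*(d + 2)*(d + 6)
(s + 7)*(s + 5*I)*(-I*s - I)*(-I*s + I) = -s^4 - 7*s^3 - 5*I*s^3 + s^2 - 35*I*s^2 + 7*s + 5*I*s + 35*I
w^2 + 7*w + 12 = (w + 3)*(w + 4)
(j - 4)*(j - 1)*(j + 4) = j^3 - j^2 - 16*j + 16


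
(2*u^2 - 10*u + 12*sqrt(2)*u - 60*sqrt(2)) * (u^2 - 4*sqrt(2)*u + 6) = 2*u^4 - 10*u^3 + 4*sqrt(2)*u^3 - 84*u^2 - 20*sqrt(2)*u^2 + 72*sqrt(2)*u + 420*u - 360*sqrt(2)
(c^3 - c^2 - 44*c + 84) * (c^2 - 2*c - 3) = c^5 - 3*c^4 - 45*c^3 + 175*c^2 - 36*c - 252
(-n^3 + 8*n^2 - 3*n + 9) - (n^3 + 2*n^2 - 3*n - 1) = -2*n^3 + 6*n^2 + 10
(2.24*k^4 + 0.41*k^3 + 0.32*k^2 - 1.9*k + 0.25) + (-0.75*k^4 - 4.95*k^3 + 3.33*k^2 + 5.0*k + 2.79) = 1.49*k^4 - 4.54*k^3 + 3.65*k^2 + 3.1*k + 3.04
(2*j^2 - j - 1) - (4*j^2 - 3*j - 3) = -2*j^2 + 2*j + 2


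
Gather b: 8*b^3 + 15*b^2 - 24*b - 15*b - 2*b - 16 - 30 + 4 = 8*b^3 + 15*b^2 - 41*b - 42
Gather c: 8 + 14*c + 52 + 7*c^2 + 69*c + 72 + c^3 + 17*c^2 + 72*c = c^3 + 24*c^2 + 155*c + 132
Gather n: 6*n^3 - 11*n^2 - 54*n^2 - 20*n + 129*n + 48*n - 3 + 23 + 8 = 6*n^3 - 65*n^2 + 157*n + 28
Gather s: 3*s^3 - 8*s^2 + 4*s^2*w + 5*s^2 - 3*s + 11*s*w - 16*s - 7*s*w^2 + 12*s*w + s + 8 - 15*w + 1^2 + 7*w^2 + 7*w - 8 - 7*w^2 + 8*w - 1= 3*s^3 + s^2*(4*w - 3) + s*(-7*w^2 + 23*w - 18)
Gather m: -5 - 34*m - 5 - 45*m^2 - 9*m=-45*m^2 - 43*m - 10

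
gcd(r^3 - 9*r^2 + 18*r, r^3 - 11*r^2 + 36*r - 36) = r^2 - 9*r + 18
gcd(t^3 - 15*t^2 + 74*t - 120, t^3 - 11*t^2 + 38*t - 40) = t^2 - 9*t + 20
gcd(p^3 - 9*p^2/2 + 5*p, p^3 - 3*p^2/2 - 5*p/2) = p^2 - 5*p/2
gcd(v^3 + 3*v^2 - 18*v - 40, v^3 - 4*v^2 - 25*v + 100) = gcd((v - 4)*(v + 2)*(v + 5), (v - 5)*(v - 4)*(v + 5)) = v^2 + v - 20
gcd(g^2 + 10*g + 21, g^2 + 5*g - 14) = g + 7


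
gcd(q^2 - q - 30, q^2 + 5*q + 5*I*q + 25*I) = q + 5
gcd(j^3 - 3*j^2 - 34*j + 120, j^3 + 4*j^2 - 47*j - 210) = j + 6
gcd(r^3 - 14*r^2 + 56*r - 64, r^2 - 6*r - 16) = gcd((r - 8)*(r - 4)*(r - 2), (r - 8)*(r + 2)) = r - 8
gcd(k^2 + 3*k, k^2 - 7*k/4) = k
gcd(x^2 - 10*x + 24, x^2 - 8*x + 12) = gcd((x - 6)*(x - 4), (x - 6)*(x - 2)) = x - 6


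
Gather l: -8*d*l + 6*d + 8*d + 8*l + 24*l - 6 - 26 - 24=14*d + l*(32 - 8*d) - 56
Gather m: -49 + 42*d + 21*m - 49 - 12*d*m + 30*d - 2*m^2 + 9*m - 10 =72*d - 2*m^2 + m*(30 - 12*d) - 108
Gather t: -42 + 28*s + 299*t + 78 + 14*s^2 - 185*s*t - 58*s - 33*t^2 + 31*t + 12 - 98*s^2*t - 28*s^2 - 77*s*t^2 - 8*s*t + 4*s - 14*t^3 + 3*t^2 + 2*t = -14*s^2 - 26*s - 14*t^3 + t^2*(-77*s - 30) + t*(-98*s^2 - 193*s + 332) + 48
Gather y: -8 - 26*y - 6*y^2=-6*y^2 - 26*y - 8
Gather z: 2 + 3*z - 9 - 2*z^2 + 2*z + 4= -2*z^2 + 5*z - 3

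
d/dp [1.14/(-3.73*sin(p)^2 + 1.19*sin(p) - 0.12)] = (8.5044*sin(p) - 1.3566)*cos(p)/(3.73*sin(p)^2 - 1.19*sin(p) + 0.12)^2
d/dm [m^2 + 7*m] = 2*m + 7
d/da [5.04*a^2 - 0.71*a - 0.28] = 10.08*a - 0.71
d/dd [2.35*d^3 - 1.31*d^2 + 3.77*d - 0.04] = 7.05*d^2 - 2.62*d + 3.77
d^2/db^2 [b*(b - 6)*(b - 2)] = 6*b - 16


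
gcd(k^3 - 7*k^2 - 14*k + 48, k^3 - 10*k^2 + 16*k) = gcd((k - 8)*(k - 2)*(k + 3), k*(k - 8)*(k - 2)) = k^2 - 10*k + 16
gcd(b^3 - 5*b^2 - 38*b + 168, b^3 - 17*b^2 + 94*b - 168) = b^2 - 11*b + 28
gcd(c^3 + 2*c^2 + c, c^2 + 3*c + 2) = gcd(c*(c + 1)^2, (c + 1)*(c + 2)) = c + 1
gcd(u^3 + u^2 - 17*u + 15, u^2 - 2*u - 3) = u - 3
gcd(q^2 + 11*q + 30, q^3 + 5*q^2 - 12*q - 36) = q + 6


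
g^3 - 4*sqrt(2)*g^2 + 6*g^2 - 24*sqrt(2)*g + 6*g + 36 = (g + 6)*(g - 3*sqrt(2))*(g - sqrt(2))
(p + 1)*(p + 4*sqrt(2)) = p^2 + p + 4*sqrt(2)*p + 4*sqrt(2)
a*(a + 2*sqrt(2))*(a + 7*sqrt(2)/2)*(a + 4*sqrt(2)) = a^4 + 19*sqrt(2)*a^3/2 + 58*a^2 + 56*sqrt(2)*a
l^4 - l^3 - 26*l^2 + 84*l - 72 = (l - 3)*(l - 2)^2*(l + 6)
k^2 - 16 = (k - 4)*(k + 4)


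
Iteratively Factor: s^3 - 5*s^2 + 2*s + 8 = (s - 2)*(s^2 - 3*s - 4) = (s - 2)*(s + 1)*(s - 4)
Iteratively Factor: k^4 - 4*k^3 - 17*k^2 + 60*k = (k)*(k^3 - 4*k^2 - 17*k + 60) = k*(k - 5)*(k^2 + k - 12) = k*(k - 5)*(k - 3)*(k + 4)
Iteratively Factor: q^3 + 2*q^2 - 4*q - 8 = (q + 2)*(q^2 - 4) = (q + 2)^2*(q - 2)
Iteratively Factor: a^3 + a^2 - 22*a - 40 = (a - 5)*(a^2 + 6*a + 8) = (a - 5)*(a + 2)*(a + 4)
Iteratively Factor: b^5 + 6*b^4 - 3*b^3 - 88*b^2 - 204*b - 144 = (b - 4)*(b^4 + 10*b^3 + 37*b^2 + 60*b + 36) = (b - 4)*(b + 3)*(b^3 + 7*b^2 + 16*b + 12) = (b - 4)*(b + 2)*(b + 3)*(b^2 + 5*b + 6) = (b - 4)*(b + 2)*(b + 3)^2*(b + 2)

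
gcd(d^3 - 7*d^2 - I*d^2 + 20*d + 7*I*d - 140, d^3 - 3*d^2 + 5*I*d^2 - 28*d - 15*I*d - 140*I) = d - 7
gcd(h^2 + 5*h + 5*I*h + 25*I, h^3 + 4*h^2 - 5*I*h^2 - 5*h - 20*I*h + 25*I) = h + 5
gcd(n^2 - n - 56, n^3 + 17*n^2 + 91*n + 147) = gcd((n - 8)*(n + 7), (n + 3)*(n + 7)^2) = n + 7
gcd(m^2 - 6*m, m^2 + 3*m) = m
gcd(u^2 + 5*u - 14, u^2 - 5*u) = 1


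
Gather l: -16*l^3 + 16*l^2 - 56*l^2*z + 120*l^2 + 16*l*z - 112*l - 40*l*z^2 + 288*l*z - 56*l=-16*l^3 + l^2*(136 - 56*z) + l*(-40*z^2 + 304*z - 168)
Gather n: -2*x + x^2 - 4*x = x^2 - 6*x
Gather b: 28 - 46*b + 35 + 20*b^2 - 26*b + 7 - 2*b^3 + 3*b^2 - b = -2*b^3 + 23*b^2 - 73*b + 70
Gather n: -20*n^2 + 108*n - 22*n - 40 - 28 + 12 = -20*n^2 + 86*n - 56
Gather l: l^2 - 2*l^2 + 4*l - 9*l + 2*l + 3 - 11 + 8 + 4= -l^2 - 3*l + 4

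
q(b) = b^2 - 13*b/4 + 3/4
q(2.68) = -0.78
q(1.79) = -1.86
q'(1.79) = 0.33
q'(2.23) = 1.21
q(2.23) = -1.52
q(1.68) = -1.89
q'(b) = 2*b - 13/4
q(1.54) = -1.88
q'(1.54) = -0.17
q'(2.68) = 2.11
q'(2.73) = 2.21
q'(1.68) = 0.11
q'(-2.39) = -8.03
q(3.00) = 0.00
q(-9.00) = 111.00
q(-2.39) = 14.23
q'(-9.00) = -21.25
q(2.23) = -1.52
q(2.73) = -0.67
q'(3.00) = 2.75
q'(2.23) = 1.21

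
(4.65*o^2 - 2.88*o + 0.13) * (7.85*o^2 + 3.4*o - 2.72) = 36.5025*o^4 - 6.798*o^3 - 21.4195*o^2 + 8.2756*o - 0.3536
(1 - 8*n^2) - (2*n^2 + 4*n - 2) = -10*n^2 - 4*n + 3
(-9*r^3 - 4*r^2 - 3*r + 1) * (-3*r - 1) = 27*r^4 + 21*r^3 + 13*r^2 - 1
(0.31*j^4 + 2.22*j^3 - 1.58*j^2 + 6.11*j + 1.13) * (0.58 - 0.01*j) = -0.0031*j^5 + 0.1576*j^4 + 1.3034*j^3 - 0.9775*j^2 + 3.5325*j + 0.6554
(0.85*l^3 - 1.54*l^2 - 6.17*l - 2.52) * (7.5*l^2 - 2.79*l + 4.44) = 6.375*l^5 - 13.9215*l^4 - 38.2044*l^3 - 8.5233*l^2 - 20.364*l - 11.1888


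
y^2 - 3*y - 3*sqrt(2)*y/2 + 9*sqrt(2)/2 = (y - 3)*(y - 3*sqrt(2)/2)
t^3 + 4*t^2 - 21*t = t*(t - 3)*(t + 7)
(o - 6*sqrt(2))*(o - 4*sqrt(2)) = o^2 - 10*sqrt(2)*o + 48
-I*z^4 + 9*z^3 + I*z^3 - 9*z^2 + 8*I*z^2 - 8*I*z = z*(z + I)*(z + 8*I)*(-I*z + I)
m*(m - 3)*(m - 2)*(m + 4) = m^4 - m^3 - 14*m^2 + 24*m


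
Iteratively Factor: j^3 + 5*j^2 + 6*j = (j + 2)*(j^2 + 3*j) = (j + 2)*(j + 3)*(j)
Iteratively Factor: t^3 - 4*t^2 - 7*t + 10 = (t - 5)*(t^2 + t - 2) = (t - 5)*(t + 2)*(t - 1)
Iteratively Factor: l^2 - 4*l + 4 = (l - 2)*(l - 2)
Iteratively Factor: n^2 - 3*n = (n - 3)*(n)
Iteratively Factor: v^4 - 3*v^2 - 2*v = (v + 1)*(v^3 - v^2 - 2*v) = (v - 2)*(v + 1)*(v^2 + v) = v*(v - 2)*(v + 1)*(v + 1)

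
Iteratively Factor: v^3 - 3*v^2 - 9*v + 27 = (v - 3)*(v^2 - 9) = (v - 3)^2*(v + 3)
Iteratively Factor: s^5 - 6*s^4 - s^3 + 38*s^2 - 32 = (s - 4)*(s^4 - 2*s^3 - 9*s^2 + 2*s + 8) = (s - 4)*(s - 1)*(s^3 - s^2 - 10*s - 8) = (s - 4)*(s - 1)*(s + 1)*(s^2 - 2*s - 8) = (s - 4)*(s - 1)*(s + 1)*(s + 2)*(s - 4)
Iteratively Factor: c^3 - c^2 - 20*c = (c - 5)*(c^2 + 4*c) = (c - 5)*(c + 4)*(c)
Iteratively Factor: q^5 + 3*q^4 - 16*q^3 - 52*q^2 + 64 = (q - 4)*(q^4 + 7*q^3 + 12*q^2 - 4*q - 16) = (q - 4)*(q - 1)*(q^3 + 8*q^2 + 20*q + 16) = (q - 4)*(q - 1)*(q + 2)*(q^2 + 6*q + 8) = (q - 4)*(q - 1)*(q + 2)^2*(q + 4)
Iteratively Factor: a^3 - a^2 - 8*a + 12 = (a - 2)*(a^2 + a - 6) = (a - 2)^2*(a + 3)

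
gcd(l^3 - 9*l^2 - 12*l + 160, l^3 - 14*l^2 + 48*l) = l - 8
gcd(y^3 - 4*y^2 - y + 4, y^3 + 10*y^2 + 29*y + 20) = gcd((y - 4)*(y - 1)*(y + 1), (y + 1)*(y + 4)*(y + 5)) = y + 1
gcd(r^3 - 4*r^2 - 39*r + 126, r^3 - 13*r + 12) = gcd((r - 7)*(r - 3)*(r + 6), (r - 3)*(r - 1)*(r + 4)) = r - 3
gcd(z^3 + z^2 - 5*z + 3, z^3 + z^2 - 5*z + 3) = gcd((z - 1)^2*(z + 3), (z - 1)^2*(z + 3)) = z^3 + z^2 - 5*z + 3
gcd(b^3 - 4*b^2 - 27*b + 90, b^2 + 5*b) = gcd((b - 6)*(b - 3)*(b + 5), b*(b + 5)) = b + 5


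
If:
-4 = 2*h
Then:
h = -2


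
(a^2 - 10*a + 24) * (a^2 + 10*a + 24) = a^4 - 52*a^2 + 576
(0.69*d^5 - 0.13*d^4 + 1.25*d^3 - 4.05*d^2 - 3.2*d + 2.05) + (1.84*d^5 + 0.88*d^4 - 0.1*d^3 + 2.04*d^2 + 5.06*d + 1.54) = 2.53*d^5 + 0.75*d^4 + 1.15*d^3 - 2.01*d^2 + 1.86*d + 3.59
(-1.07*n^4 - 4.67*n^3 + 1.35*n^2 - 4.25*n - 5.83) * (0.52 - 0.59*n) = 0.6313*n^5 + 2.1989*n^4 - 3.2249*n^3 + 3.2095*n^2 + 1.2297*n - 3.0316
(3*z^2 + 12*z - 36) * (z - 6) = 3*z^3 - 6*z^2 - 108*z + 216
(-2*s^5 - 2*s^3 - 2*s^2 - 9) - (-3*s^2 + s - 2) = -2*s^5 - 2*s^3 + s^2 - s - 7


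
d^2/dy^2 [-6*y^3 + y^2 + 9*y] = 2 - 36*y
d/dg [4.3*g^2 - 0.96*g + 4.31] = 8.6*g - 0.96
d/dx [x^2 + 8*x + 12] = 2*x + 8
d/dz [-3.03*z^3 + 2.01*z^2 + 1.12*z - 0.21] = -9.09*z^2 + 4.02*z + 1.12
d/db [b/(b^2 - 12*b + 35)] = (35 - b^2)/(b^4 - 24*b^3 + 214*b^2 - 840*b + 1225)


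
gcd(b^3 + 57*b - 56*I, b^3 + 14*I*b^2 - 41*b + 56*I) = b^2 + 7*I*b + 8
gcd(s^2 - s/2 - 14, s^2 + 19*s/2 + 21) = s + 7/2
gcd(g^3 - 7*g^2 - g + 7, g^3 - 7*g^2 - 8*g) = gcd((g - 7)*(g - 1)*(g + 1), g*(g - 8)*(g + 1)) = g + 1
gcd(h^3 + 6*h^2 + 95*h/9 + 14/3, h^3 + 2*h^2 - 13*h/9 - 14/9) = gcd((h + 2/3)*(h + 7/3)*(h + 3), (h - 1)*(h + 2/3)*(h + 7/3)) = h^2 + 3*h + 14/9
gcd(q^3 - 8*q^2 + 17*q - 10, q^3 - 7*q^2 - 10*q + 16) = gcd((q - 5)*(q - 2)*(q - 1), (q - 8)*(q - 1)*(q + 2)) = q - 1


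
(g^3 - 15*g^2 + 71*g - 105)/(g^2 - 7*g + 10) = (g^2 - 10*g + 21)/(g - 2)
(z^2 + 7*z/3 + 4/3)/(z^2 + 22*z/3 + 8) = (z + 1)/(z + 6)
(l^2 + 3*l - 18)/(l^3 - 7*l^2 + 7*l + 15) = (l + 6)/(l^2 - 4*l - 5)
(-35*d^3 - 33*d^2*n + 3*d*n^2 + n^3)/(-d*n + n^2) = (35*d^3 + 33*d^2*n - 3*d*n^2 - n^3)/(n*(d - n))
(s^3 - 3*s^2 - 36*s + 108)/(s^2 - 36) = s - 3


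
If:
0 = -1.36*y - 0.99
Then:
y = -0.73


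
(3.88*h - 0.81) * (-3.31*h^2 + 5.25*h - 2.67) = -12.8428*h^3 + 23.0511*h^2 - 14.6121*h + 2.1627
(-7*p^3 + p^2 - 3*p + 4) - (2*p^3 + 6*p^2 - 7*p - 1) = -9*p^3 - 5*p^2 + 4*p + 5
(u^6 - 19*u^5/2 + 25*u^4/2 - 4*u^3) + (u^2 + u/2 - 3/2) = u^6 - 19*u^5/2 + 25*u^4/2 - 4*u^3 + u^2 + u/2 - 3/2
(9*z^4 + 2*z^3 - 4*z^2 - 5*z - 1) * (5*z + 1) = 45*z^5 + 19*z^4 - 18*z^3 - 29*z^2 - 10*z - 1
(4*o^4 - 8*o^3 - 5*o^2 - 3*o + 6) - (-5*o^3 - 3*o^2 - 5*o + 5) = 4*o^4 - 3*o^3 - 2*o^2 + 2*o + 1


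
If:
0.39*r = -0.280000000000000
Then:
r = -0.72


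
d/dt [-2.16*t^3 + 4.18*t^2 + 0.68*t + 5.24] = -6.48*t^2 + 8.36*t + 0.68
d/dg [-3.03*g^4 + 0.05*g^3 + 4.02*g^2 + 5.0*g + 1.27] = -12.12*g^3 + 0.15*g^2 + 8.04*g + 5.0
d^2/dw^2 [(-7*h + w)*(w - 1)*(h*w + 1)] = -14*h^2 + 6*h*w - 2*h + 2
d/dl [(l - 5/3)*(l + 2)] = 2*l + 1/3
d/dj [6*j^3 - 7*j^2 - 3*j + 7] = 18*j^2 - 14*j - 3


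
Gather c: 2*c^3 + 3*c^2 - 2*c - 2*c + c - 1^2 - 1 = 2*c^3 + 3*c^2 - 3*c - 2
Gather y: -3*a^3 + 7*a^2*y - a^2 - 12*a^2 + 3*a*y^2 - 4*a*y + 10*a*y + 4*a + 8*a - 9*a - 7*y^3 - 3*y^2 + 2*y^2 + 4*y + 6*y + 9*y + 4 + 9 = -3*a^3 - 13*a^2 + 3*a - 7*y^3 + y^2*(3*a - 1) + y*(7*a^2 + 6*a + 19) + 13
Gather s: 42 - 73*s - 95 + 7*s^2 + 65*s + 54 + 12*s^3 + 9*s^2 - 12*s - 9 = 12*s^3 + 16*s^2 - 20*s - 8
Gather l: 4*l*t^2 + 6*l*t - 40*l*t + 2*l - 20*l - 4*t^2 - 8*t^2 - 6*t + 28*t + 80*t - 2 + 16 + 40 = l*(4*t^2 - 34*t - 18) - 12*t^2 + 102*t + 54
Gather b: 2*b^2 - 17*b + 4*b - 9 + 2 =2*b^2 - 13*b - 7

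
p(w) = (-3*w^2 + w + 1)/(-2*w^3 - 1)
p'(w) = 6*w^2*(-3*w^2 + w + 1)/(-2*w^3 - 1)^2 + (1 - 6*w)/(-2*w^3 - 1) = (-6*w^4 + 4*w^3 + 6*w^2 + 6*w - 1)/(4*w^6 + 4*w^3 + 1)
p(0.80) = 0.06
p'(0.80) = 1.76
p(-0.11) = -0.86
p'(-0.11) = -1.60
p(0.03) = -1.03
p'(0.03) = -0.81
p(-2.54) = -0.66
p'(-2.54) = -0.29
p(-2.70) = -0.61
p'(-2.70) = -0.25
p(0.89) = 0.20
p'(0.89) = 1.40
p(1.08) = 0.40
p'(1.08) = 0.76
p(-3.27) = -0.50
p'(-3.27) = -0.16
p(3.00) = 0.42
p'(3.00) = -0.10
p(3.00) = 0.42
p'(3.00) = -0.10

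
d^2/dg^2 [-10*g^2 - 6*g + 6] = -20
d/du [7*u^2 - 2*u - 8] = 14*u - 2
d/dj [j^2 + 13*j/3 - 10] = 2*j + 13/3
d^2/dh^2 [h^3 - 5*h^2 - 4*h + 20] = 6*h - 10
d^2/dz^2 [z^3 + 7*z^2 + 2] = 6*z + 14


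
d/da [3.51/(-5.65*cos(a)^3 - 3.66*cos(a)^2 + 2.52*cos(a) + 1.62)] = (-59.4945*cos(a)^2 - 25.6932*cos(a) + 8.8452)*sin(a)/(5.65*cos(a)^3 + 3.66*cos(a)^2 - 2.52*cos(a) - 1.62)^2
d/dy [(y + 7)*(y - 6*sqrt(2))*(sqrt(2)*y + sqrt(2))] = 3*sqrt(2)*y^2 - 24*y + 16*sqrt(2)*y - 96 + 7*sqrt(2)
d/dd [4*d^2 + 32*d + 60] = 8*d + 32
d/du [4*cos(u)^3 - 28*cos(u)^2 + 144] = 4*(14 - 3*cos(u))*sin(u)*cos(u)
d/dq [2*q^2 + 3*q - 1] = 4*q + 3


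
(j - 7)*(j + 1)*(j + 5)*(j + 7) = j^4 + 6*j^3 - 44*j^2 - 294*j - 245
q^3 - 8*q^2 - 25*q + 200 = (q - 8)*(q - 5)*(q + 5)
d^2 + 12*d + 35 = (d + 5)*(d + 7)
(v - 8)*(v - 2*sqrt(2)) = v^2 - 8*v - 2*sqrt(2)*v + 16*sqrt(2)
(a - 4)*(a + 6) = a^2 + 2*a - 24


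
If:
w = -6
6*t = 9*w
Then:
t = -9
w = -6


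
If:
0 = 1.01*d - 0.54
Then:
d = 0.53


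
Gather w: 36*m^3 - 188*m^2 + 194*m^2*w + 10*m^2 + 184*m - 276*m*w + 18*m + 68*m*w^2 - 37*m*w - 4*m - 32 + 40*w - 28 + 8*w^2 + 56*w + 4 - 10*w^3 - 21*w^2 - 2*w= 36*m^3 - 178*m^2 + 198*m - 10*w^3 + w^2*(68*m - 13) + w*(194*m^2 - 313*m + 94) - 56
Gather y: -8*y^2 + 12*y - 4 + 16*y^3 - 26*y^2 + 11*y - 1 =16*y^3 - 34*y^2 + 23*y - 5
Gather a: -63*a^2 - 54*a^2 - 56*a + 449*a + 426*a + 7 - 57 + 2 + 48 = -117*a^2 + 819*a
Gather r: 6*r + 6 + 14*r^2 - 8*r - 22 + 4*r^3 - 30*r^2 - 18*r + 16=4*r^3 - 16*r^2 - 20*r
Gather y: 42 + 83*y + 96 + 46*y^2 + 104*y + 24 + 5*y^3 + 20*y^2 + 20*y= 5*y^3 + 66*y^2 + 207*y + 162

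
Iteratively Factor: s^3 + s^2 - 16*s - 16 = (s - 4)*(s^2 + 5*s + 4) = (s - 4)*(s + 4)*(s + 1)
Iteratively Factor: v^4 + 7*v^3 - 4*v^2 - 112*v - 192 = (v + 4)*(v^3 + 3*v^2 - 16*v - 48) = (v + 3)*(v + 4)*(v^2 - 16) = (v + 3)*(v + 4)^2*(v - 4)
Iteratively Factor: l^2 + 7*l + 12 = (l + 4)*(l + 3)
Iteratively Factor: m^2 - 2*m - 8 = (m + 2)*(m - 4)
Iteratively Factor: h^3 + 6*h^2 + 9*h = (h + 3)*(h^2 + 3*h) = h*(h + 3)*(h + 3)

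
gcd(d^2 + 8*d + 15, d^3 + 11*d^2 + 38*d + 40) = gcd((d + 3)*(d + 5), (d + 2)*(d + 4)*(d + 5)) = d + 5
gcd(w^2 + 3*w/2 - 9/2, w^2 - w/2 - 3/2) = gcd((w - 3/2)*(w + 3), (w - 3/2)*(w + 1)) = w - 3/2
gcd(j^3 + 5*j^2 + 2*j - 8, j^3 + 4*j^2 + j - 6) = j^2 + j - 2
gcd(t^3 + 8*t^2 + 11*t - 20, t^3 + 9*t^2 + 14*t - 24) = t^2 + 3*t - 4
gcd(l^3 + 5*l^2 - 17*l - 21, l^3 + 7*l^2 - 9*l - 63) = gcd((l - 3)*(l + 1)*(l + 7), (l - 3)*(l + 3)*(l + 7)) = l^2 + 4*l - 21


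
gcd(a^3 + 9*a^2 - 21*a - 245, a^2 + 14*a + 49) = a^2 + 14*a + 49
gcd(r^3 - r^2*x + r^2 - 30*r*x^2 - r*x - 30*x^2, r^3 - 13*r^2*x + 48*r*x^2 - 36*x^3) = -r + 6*x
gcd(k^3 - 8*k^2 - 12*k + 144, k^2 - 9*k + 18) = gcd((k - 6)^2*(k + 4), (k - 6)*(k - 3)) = k - 6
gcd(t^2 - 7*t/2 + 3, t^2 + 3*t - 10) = t - 2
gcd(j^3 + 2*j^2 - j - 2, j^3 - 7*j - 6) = j^2 + 3*j + 2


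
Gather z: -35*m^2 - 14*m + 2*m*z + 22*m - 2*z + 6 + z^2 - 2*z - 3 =-35*m^2 + 8*m + z^2 + z*(2*m - 4) + 3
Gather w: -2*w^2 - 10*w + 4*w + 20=-2*w^2 - 6*w + 20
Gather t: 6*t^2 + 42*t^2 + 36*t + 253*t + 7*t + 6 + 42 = 48*t^2 + 296*t + 48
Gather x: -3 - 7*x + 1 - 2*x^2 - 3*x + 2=-2*x^2 - 10*x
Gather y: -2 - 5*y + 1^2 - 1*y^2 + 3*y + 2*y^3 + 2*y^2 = 2*y^3 + y^2 - 2*y - 1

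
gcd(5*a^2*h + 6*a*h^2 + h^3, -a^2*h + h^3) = a*h + h^2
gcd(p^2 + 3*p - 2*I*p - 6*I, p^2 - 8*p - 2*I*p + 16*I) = p - 2*I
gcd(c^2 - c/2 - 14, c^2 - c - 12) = c - 4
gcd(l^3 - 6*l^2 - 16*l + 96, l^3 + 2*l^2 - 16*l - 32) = l^2 - 16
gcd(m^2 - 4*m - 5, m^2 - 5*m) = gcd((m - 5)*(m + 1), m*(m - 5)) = m - 5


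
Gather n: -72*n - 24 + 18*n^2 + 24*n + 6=18*n^2 - 48*n - 18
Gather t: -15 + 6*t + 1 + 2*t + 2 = 8*t - 12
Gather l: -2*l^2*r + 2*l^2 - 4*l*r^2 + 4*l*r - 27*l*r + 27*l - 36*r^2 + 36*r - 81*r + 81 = l^2*(2 - 2*r) + l*(-4*r^2 - 23*r + 27) - 36*r^2 - 45*r + 81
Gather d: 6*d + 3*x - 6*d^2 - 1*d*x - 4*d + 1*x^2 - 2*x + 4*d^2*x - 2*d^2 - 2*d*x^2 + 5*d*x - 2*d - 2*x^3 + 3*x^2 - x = d^2*(4*x - 8) + d*(-2*x^2 + 4*x) - 2*x^3 + 4*x^2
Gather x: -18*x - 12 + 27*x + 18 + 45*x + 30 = 54*x + 36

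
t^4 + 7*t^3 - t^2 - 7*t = t*(t - 1)*(t + 1)*(t + 7)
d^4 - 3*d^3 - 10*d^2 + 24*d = d*(d - 4)*(d - 2)*(d + 3)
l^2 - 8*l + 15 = (l - 5)*(l - 3)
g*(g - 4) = g^2 - 4*g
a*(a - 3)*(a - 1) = a^3 - 4*a^2 + 3*a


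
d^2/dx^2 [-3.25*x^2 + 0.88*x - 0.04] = -6.50000000000000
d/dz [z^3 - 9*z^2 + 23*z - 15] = 3*z^2 - 18*z + 23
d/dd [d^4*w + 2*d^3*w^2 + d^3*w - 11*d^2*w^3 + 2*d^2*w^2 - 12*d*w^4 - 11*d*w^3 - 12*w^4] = w*(4*d^3 + 6*d^2*w + 3*d^2 - 22*d*w^2 + 4*d*w - 12*w^3 - 11*w^2)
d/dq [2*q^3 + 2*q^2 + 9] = 2*q*(3*q + 2)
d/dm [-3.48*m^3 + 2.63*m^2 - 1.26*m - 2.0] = -10.44*m^2 + 5.26*m - 1.26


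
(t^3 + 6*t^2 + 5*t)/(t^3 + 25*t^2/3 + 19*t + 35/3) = 3*t/(3*t + 7)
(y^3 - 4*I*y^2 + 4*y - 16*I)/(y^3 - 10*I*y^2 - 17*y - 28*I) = (y^2 + 4)/(y^2 - 6*I*y + 7)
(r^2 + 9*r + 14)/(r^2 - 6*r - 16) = (r + 7)/(r - 8)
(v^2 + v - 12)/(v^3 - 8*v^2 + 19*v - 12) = (v + 4)/(v^2 - 5*v + 4)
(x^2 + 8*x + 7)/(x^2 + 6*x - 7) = (x + 1)/(x - 1)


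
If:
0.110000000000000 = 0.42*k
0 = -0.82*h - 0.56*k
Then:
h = -0.18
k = 0.26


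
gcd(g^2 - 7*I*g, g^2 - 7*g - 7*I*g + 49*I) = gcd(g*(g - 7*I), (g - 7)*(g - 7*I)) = g - 7*I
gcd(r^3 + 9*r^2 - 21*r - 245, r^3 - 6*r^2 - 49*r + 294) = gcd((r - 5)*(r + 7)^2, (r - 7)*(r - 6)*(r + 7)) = r + 7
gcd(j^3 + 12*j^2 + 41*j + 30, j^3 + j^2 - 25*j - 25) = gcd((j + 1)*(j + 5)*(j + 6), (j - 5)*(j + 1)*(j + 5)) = j^2 + 6*j + 5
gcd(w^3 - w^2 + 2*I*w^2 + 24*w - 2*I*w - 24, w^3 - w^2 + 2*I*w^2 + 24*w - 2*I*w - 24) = w^3 + w^2*(-1 + 2*I) + w*(24 - 2*I) - 24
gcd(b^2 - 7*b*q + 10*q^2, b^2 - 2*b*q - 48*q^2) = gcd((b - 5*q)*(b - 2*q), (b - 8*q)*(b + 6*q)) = 1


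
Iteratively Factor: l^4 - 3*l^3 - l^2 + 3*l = (l)*(l^3 - 3*l^2 - l + 3) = l*(l + 1)*(l^2 - 4*l + 3) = l*(l - 1)*(l + 1)*(l - 3)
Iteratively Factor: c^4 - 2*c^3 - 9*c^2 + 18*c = (c + 3)*(c^3 - 5*c^2 + 6*c) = (c - 2)*(c + 3)*(c^2 - 3*c) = c*(c - 2)*(c + 3)*(c - 3)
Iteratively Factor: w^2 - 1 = (w - 1)*(w + 1)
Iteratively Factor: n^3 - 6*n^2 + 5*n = (n - 5)*(n^2 - n) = n*(n - 5)*(n - 1)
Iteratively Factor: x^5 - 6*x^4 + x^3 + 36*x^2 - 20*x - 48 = (x - 3)*(x^4 - 3*x^3 - 8*x^2 + 12*x + 16) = (x - 3)*(x + 1)*(x^3 - 4*x^2 - 4*x + 16) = (x - 4)*(x - 3)*(x + 1)*(x^2 - 4) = (x - 4)*(x - 3)*(x - 2)*(x + 1)*(x + 2)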